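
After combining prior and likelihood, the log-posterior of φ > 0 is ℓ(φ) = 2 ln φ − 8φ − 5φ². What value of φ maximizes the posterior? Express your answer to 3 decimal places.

φ̂_MAP = 0.200

ℓ'(φ) = 2/φ − 8 − 10φ. Setting this to zero and multiplying by φ: 10φ² + 8φ − 2 = 0.
φ = (−8 + √(8² + 4·10·2)) / (2·10) = (−8 + √144) / 20 = (−8 + 12)/20 = 1/5.
ℓ''(φ) = −2/φ² − 10 < 0, confirming a maximum.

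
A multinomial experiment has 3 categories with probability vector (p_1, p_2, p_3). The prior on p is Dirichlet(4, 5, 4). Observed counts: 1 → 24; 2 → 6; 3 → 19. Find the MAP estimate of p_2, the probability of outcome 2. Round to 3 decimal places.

MAP estimate: 0.169

The posterior is Dirichlet(αᵢ + nᵢ) = Dirichlet(28, 11, 23).
For a Dirichlet(a₁,…,a_K) with all aᵢ > 1, the mode has j-th component (aⱼ − 1)/(Σaᵢ − K).
Here Σaᵢ = 62 and K = 3, so p_2 = (11 − 1)/(62 − 3) = 10/59 ≈ 0.169.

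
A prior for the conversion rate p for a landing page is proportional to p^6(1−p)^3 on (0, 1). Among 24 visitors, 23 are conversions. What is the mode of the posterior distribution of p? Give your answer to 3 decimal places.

The prior density ∝ p^6(1−p)^3 is the kernel of Beta(7, 4).
Data: 23 successes in 24 trials. The binomial likelihood contributes p^23(1−p)^1, so the posterior is Beta(7+23, 4+1) = Beta(30, 5).
For Beta(a, b) with a, b > 1 the mode is (a−1)/(a+b−2) = 29/33 ≈ 0.879.

p̂_MAP = 0.879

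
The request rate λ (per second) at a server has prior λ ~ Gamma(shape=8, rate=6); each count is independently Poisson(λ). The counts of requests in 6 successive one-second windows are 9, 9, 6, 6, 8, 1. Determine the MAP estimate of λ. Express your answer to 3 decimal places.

Σxᵢ = 9+9+6+6+8+1 = 39, with n = 6.
Posterior ∝ λ^7e^(−6λ) · λ^39e^(−6λ) = λ^46e^(−12λ), i.e. Gamma(shape=47, rate=12).
The mode of a Gamma(a, b) with a ≥ 1 (shape–rate) is (a−1)/b = 46/12 ≈ 3.833.

λ̂_MAP = 3.833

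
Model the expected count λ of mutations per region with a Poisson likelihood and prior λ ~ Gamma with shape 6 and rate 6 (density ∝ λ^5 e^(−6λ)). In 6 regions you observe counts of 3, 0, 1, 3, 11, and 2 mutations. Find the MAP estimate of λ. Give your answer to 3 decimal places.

λ̂_MAP = 2.083

Σxᵢ = 3+0+1+3+11+2 = 20, with n = 6.
Posterior ∝ λ^5e^(−6λ) · λ^20e^(−6λ) = λ^25e^(−12λ), i.e. Gamma(shape=26, rate=12).
The mode of a Gamma(a, b) with a ≥ 1 (shape–rate) is (a−1)/b = 25/12 ≈ 2.083.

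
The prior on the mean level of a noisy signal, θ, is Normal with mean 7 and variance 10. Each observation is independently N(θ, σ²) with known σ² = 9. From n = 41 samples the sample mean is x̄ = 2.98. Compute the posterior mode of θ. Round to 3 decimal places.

n = 41, x̄ = 2.98.
For a Normal prior and Normal likelihood with known variance, the posterior is Normal; its mode equals its mean, the precision-weighted average.
Prior precision 1/σ₀² = 1/10 = 0.1; data precision n/σ² = 41/9.
θ̂ = (0.1·7 + (41/9)·2.98) / (0.1 + 41/9) = (3212/225)/(419/90) = 6424/2095 ≈ 3.066.

θ̂_MAP = 3.066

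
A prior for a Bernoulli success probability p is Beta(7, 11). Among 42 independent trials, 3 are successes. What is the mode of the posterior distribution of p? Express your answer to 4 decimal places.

Prior: Beta(7, 11).
Data: 3 successes in 42 trials. The binomial likelihood contributes p^3(1−p)^39, so the posterior is Beta(7+3, 11+39) = Beta(10, 50).
For Beta(a, b) with a, b > 1 the mode is (a−1)/(a+b−2) = 9/58 ≈ 0.1552.

p̂_MAP = 0.1552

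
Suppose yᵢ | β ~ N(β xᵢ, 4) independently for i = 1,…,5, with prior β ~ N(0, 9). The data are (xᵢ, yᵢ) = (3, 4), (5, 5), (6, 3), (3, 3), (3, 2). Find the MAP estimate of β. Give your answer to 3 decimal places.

log p(β | y) = −Σ(yᵢ − βxᵢ)²/(2·4) − β²/(2·9) + const.
Setting the derivative to zero: Σxᵢ(yᵢ − βxᵢ)/4 − β/9 = 0, so β = Σxᵢyᵢ / (Σxᵢ² + σ²/τ²).
Σxᵢyᵢ = 3·4 + 5·5 + 6·3 + 3·3 + 3·2 = 70; Σxᵢ² = 88; σ²/τ² = 4/9.
β̂_MAP = 70 / (88 + 4/9) = 70/(796/9) = 315/398 ≈ 0.791.

β̂_MAP = 0.791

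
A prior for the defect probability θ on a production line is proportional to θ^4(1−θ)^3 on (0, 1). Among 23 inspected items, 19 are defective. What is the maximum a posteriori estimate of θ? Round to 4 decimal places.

The prior density ∝ θ^4(1−θ)^3 is the kernel of Beta(5, 4).
Data: 19 successes in 23 trials. The binomial likelihood contributes θ^19(1−θ)^4, so the posterior is Beta(5+19, 4+4) = Beta(24, 8).
For Beta(a, b) with a, b > 1 the mode is (a−1)/(a+b−2) = 23/30 ≈ 0.7667.

θ̂_MAP = 0.7667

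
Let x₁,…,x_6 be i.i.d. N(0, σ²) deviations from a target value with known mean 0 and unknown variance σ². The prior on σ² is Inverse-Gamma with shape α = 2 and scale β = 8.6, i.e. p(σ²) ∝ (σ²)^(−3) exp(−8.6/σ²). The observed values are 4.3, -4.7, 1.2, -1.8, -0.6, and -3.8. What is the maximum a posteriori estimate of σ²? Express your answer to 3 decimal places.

Sum of squared deviations about the known mean: SS = (4.3−0)² + (-4.7−0)² + (1.2−0)² + (-1.8−0)² + (-0.6−0)² + (-3.8−0)² = 60.06.
The Normal likelihood contributes (σ²)^(−n/2) exp(−SS/(2σ²)), so the posterior is Inverse-Gamma(α + n/2, β + SS/2) = Inverse-Gamma(5, 38.63).
The mode of Inverse-Gamma(a, b) is b/(a+1) = 38.63/6 ≈ 6.438.

σ̂²_MAP = 6.438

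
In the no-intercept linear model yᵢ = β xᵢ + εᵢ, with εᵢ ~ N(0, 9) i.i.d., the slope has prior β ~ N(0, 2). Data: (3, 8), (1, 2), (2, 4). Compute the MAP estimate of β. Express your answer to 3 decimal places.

β̂_MAP = 1.838

log p(β | y) = −Σ(yᵢ − βxᵢ)²/(2·9) − β²/(2·2) + const.
Setting the derivative to zero: Σxᵢ(yᵢ − βxᵢ)/9 − β/2 = 0, so β = Σxᵢyᵢ / (Σxᵢ² + σ²/τ²).
Σxᵢyᵢ = 3·8 + 1·2 + 2·4 = 34; Σxᵢ² = 14; σ²/τ² = 4.5.
β̂_MAP = 34 / (14 + 4.5) = 34/18.5 ≈ 1.838.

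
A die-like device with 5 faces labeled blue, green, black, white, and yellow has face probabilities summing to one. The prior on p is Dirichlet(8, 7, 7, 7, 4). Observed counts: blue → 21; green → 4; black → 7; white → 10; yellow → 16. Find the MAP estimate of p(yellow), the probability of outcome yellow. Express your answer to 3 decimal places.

MAP estimate of p(yellow) = 0.221

The posterior is Dirichlet(αᵢ + nᵢ) = Dirichlet(29, 11, 14, 17, 20).
For a Dirichlet(a₁,…,a_K) with all aᵢ > 1, the mode has j-th component (aⱼ − 1)/(Σaᵢ − K).
Here Σaᵢ = 91 and K = 5, so p(yellow) = (20 − 1)/(91 − 5) = 19/86 ≈ 0.221.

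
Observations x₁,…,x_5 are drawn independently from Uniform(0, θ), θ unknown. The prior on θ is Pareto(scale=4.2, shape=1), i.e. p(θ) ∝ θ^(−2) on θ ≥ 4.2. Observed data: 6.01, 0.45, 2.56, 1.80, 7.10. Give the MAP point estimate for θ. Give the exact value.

The Uniform(0, θ) likelihood is θ^(−n) for θ ≥ max(xᵢ), zero otherwise. Here max(xᵢ) = 7.10.
Posterior ∝ θ^(−2) · θ^(−5) = θ^(−7) on θ ≥ max(4.2, 7.10) = 7.10.
This density is strictly decreasing in θ, so the posterior mode lies at the lower boundary of the support.

θ̂_MAP = 7.10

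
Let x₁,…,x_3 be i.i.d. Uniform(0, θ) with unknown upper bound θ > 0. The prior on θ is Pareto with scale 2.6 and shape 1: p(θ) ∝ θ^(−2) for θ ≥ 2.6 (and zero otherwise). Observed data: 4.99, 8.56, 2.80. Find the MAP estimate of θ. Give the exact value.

θ̂_MAP = 8.56

The Uniform(0, θ) likelihood is θ^(−n) for θ ≥ max(xᵢ), zero otherwise. Here max(xᵢ) = 8.56.
Posterior ∝ θ^(−2) · θ^(−3) = θ^(−5) on θ ≥ max(2.6, 8.56) = 8.56.
This density is strictly decreasing in θ, so the posterior mode lies at the lower boundary of the support.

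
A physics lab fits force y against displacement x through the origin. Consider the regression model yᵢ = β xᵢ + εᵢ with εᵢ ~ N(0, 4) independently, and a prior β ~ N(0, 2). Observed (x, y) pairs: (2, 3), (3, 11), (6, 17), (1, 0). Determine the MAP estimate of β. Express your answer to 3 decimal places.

β̂_MAP = 2.712

log p(β | y) = −Σ(yᵢ − βxᵢ)²/(2·4) − β²/(2·2) + const.
Setting the derivative to zero: Σxᵢ(yᵢ − βxᵢ)/4 − β/2 = 0, so β = Σxᵢyᵢ / (Σxᵢ² + σ²/τ²).
Σxᵢyᵢ = 2·3 + 3·11 + 6·17 + 1·0 = 141; Σxᵢ² = 50; σ²/τ² = 2.
β̂_MAP = 141 / (50 + 2) = 141/52 ≈ 2.712.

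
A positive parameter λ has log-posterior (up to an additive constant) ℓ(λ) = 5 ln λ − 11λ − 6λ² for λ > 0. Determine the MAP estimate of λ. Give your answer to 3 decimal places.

ℓ'(λ) = 5/λ − 11 − 12λ. Setting this to zero and multiplying by λ: 12λ² + 11λ − 5 = 0.
λ = (−11 + √(11² + 4·12·5)) / (2·12) = (−11 + √361) / 24 = (−11 + 19)/24 = 1/3.
ℓ''(λ) = −5/λ² − 12 < 0, confirming a maximum.

λ̂_MAP = 0.333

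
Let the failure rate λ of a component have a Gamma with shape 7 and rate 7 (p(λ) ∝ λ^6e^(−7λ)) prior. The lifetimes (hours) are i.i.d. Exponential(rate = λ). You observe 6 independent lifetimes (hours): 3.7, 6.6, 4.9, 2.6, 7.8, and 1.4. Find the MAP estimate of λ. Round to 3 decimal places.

The Exponential(rate=λ) likelihood is ∝ λ^n e^(−λΣtᵢ). Here n = 6 and Σtᵢ = 3.7 + 6.6 + 4.9 + 2.6 + 7.8 + 1.4 = 27.
Posterior ∝ λ^6e^(−7λ) · λ^6e^(−27λ) = λ^12e^(−34λ), i.e. Gamma(13, 34).
Mode = (a−1)/b = 12/34 ≈ 0.353.

λ̂_MAP = 0.353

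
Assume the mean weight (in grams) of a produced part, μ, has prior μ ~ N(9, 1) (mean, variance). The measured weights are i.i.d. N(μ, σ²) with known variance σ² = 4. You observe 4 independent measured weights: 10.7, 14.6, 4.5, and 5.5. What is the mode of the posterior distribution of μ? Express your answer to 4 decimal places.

n = 4; x̄ = (10.7 + 14.6 + 4.5 + 5.5)/4 = 35.3/4 = 8.825.
For a Normal prior and Normal likelihood with known variance, the posterior is Normal; its mode equals its mean, the precision-weighted average.
Prior precision 1/σ₀² = 1/1 = 1; data precision n/σ² = 4/4 = 1.
μ̂ = (1·9 + 1·8.825) / (1 + 1) = 17.825/2 = 8.9125.

μ̂_MAP = 8.9125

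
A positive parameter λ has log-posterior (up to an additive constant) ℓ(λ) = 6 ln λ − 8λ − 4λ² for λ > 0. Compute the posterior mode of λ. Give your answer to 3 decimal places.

ℓ'(λ) = 6/λ − 8 − 8λ. Setting this to zero and multiplying by λ: 8λ² + 8λ − 6 = 0.
λ = (−8 + √(8² + 4·8·6)) / (2·8) = (−8 + √256) / 16 = (−8 + 16)/16 = 1/2.
ℓ''(λ) = −6/λ² − 8 < 0, confirming a maximum.

λ̂_MAP = 0.500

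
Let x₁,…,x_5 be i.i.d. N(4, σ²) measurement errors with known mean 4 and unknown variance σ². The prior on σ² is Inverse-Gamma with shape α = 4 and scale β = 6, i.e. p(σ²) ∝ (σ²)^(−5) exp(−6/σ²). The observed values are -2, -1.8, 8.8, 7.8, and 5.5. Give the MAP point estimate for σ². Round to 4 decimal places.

σ̂²_MAP = 8.0913

Sum of squared deviations about the known mean: SS = (-2−4)² + (-1.8−4)² + (8.8−4)² + (7.8−4)² + (5.5−4)² = 109.37.
The Normal likelihood contributes (σ²)^(−n/2) exp(−SS/(2σ²)), so the posterior is Inverse-Gamma(α + n/2, β + SS/2) = Inverse-Gamma(6.5, 60.685).
The mode of Inverse-Gamma(a, b) is b/(a+1) = 60.685/7.5 ≈ 8.0913.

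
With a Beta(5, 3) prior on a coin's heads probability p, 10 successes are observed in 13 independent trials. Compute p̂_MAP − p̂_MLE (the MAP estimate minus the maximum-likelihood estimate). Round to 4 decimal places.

Posterior is Beta(15, 6); MAP = (15−1)/(21−2) = 14/19 ≈ 0.73684.
MLE ignores the prior: p̂_MLE = k/n = 10/13 ≈ 0.76923.
Difference = 14/19 − 10/13 = -8/247 ≈ -0.0324.

MAP − MLE = -0.0324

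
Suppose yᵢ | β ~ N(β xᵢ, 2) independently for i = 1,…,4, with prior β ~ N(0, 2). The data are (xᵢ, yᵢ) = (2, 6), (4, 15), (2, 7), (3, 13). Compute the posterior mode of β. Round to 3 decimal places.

β̂_MAP = 3.676

log p(β | y) = −Σ(yᵢ − βxᵢ)²/(2·2) − β²/(2·2) + const.
Setting the derivative to zero: Σxᵢ(yᵢ − βxᵢ)/2 − β/2 = 0, so β = Σxᵢyᵢ / (Σxᵢ² + σ²/τ²).
Σxᵢyᵢ = 2·6 + 4·15 + 2·7 + 3·13 = 125; Σxᵢ² = 33; σ²/τ² = 1.
β̂_MAP = 125 / (33 + 1) = 125/34 ≈ 3.676.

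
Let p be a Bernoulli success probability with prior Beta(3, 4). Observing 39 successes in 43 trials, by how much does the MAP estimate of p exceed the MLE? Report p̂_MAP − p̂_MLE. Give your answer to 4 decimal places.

Posterior is Beta(42, 8); MAP = (42−1)/(50−2) = 41/48 ≈ 0.85417.
MLE ignores the prior: p̂_MLE = k/n = 39/43 ≈ 0.90698.
Difference = 41/48 − 39/43 = -109/2064 ≈ -0.0528.

MAP − MLE = -0.0528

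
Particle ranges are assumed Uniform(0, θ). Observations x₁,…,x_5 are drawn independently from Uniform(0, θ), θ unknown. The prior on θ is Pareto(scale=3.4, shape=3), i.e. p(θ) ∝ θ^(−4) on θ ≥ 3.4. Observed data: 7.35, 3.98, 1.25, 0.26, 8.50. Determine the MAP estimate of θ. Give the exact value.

θ̂_MAP = 8.50

The Uniform(0, θ) likelihood is θ^(−n) for θ ≥ max(xᵢ), zero otherwise. Here max(xᵢ) = 8.50.
Posterior ∝ θ^(−4) · θ^(−5) = θ^(−9) on θ ≥ max(3.4, 8.50) = 8.50.
This density is strictly decreasing in θ, so the posterior mode lies at the lower boundary of the support.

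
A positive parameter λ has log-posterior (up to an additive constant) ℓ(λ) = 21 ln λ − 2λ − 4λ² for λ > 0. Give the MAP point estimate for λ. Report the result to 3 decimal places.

ℓ'(λ) = 21/λ − 2 − 8λ. Setting this to zero and multiplying by λ: 8λ² + 2λ − 21 = 0.
λ = (−2 + √(2² + 4·8·21)) / (2·8) = (−2 + √676) / 16 = (−2 + 26)/16 = 3/2.
ℓ''(λ) = −21/λ² − 8 < 0, confirming a maximum.

λ̂_MAP = 1.500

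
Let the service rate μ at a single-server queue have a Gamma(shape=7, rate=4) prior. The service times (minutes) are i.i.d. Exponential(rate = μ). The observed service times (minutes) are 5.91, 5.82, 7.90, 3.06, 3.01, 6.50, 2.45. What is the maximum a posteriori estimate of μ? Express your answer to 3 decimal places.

The Exponential(rate=μ) likelihood is ∝ μ^n e^(−μΣtᵢ). Here n = 7 and Σtᵢ = 5.91 + 5.82 + 7.90 + 3.06 + 3.01 + 6.50 + 2.45 = 34.65.
Posterior ∝ μ^6e^(−4μ) · μ^7e^(−34.65μ) = μ^13e^(−38.65μ), i.e. Gamma(14, 38.65).
Mode = (a−1)/b = 13/38.65 ≈ 0.336.

μ̂_MAP = 0.336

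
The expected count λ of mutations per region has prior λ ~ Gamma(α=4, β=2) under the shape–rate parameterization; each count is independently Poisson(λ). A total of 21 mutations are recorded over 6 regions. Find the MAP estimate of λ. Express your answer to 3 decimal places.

Σxᵢ = 21, n = 6.
Posterior ∝ λ^3e^(−2λ) · λ^21e^(−6λ) = λ^24e^(−8λ), i.e. Gamma(shape=25, rate=8).
The mode of a Gamma(a, b) with a ≥ 1 (shape–rate) is (a−1)/b = 24/8 ≈ 3.000.

λ̂_MAP = 3.000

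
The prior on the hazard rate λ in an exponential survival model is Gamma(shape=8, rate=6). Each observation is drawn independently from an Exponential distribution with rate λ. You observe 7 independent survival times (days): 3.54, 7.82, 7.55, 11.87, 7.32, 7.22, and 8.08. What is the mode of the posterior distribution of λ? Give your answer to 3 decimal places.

λ̂_MAP = 0.236

The Exponential(rate=λ) likelihood is ∝ λ^n e^(−λΣtᵢ). Here n = 7 and Σtᵢ = 3.54 + 7.82 + 7.55 + 11.87 + 7.32 + 7.22 + 8.08 = 53.40.
Posterior ∝ λ^7e^(−6λ) · λ^7e^(−53.40λ) = λ^14e^(−59.40λ), i.e. Gamma(15, 59.40).
Mode = (a−1)/b = 14/59.40 ≈ 0.236.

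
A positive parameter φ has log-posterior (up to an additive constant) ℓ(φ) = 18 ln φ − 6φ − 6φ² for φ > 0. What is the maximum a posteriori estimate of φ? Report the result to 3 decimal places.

ℓ'(φ) = 18/φ − 6 − 12φ. Setting this to zero and multiplying by φ: 12φ² + 6φ − 18 = 0.
φ = (−6 + √(6² + 4·12·18)) / (2·12) = (−6 + √900) / 24 = (−6 + 30)/24 = 1.
ℓ''(φ) = −18/φ² − 12 < 0, confirming a maximum.

φ̂_MAP = 1.000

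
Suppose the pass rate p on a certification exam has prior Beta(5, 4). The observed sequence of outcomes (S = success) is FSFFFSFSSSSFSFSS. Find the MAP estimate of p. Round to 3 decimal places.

Prior: Beta(5, 4).
Data: 9 successes in 16 trials (from the sequence). The binomial likelihood contributes p^9(1−p)^7, so the posterior is Beta(5+9, 4+7) = Beta(14, 11).
For Beta(a, b) with a, b > 1 the mode is (a−1)/(a+b−2) = 13/23 ≈ 0.565.

p̂_MAP = 0.565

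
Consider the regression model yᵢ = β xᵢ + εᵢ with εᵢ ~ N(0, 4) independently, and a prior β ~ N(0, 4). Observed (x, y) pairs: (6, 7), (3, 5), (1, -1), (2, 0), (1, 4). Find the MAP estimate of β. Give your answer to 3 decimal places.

β̂_MAP = 1.154

log p(β | y) = −Σ(yᵢ − βxᵢ)²/(2·4) − β²/(2·4) + const.
Setting the derivative to zero: Σxᵢ(yᵢ − βxᵢ)/4 − β/4 = 0, so β = Σxᵢyᵢ / (Σxᵢ² + σ²/τ²).
Σxᵢyᵢ = 6·7 + 3·5 + 1·(-1) + 2·0 + 1·4 = 60; Σxᵢ² = 51; σ²/τ² = 1.
β̂_MAP = 60 / (51 + 1) = 60/52 ≈ 1.154.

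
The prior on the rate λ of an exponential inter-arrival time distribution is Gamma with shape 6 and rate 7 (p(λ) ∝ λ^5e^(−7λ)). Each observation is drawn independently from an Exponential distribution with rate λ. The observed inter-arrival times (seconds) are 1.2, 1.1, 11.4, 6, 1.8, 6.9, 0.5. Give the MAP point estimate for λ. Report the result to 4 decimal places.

λ̂_MAP = 0.3343

The Exponential(rate=λ) likelihood is ∝ λ^n e^(−λΣtᵢ). Here n = 7 and Σtᵢ = 1.2 + 1.1 + 11.4 + 6 + 1.8 + 6.9 + 0.5 = 28.9.
Posterior ∝ λ^5e^(−7λ) · λ^7e^(−28.9λ) = λ^12e^(−35.9λ), i.e. Gamma(13, 35.9).
Mode = (a−1)/b = 12/35.9 ≈ 0.3343.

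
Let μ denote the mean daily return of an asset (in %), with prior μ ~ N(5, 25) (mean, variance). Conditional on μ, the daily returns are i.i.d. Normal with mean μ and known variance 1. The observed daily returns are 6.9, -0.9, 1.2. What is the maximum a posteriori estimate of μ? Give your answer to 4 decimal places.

μ̂_MAP = 2.4342

n = 3; x̄ = (6.9 + (-0.9) + 1.2)/3 = 7.2/3 = 2.4.
For a Normal prior and Normal likelihood with known variance, the posterior is Normal; its mode equals its mean, the precision-weighted average.
Prior precision 1/σ₀² = 1/25 = 0.04; data precision n/σ² = 3/1 = 3.
μ̂ = (0.04·5 + 3·2.4) / (0.04 + 3) = 7.4/3.04 = 185/76 ≈ 2.4342.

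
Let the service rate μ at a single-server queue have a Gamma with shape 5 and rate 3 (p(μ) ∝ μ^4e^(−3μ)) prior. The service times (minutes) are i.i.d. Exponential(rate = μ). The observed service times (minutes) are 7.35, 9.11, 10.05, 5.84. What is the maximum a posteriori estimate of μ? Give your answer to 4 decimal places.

The Exponential(rate=μ) likelihood is ∝ μ^n e^(−μΣtᵢ). Here n = 4 and Σtᵢ = 7.35 + 9.11 + 10.05 + 5.84 = 32.35.
Posterior ∝ μ^4e^(−3μ) · μ^4e^(−32.35μ) = μ^8e^(−35.35μ), i.e. Gamma(9, 35.35).
Mode = (a−1)/b = 8/35.35 ≈ 0.2263.

μ̂_MAP = 0.2263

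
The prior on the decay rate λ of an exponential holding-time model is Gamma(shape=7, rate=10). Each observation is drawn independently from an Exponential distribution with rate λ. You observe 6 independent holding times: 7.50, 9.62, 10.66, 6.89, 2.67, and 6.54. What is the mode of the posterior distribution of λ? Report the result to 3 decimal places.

The Exponential(rate=λ) likelihood is ∝ λ^n e^(−λΣtᵢ). Here n = 6 and Σtᵢ = 7.50 + 9.62 + 10.66 + 6.89 + 2.67 + 6.54 = 43.88.
Posterior ∝ λ^6e^(−10λ) · λ^6e^(−43.88λ) = λ^12e^(−53.88λ), i.e. Gamma(13, 53.88).
Mode = (a−1)/b = 12/53.88 ≈ 0.223.

λ̂_MAP = 0.223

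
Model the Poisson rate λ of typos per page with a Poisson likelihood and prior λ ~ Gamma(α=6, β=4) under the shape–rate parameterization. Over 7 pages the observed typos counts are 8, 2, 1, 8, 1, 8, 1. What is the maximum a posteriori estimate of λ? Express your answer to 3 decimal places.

λ̂_MAP = 3.091

Σxᵢ = 8+2+1+8+1+8+1 = 29, with n = 7.
Posterior ∝ λ^5e^(−4λ) · λ^29e^(−7λ) = λ^34e^(−11λ), i.e. Gamma(shape=35, rate=11).
The mode of a Gamma(a, b) with a ≥ 1 (shape–rate) is (a−1)/b = 34/11 ≈ 3.091.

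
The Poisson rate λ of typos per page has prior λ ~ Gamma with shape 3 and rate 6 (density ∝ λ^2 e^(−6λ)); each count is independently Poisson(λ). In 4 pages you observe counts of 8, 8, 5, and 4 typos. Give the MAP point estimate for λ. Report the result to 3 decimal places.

Σxᵢ = 8+8+5+4 = 25, with n = 4.
Posterior ∝ λ^2e^(−6λ) · λ^25e^(−4λ) = λ^27e^(−10λ), i.e. Gamma(shape=28, rate=10).
The mode of a Gamma(a, b) with a ≥ 1 (shape–rate) is (a−1)/b = 27/10 ≈ 2.700.

λ̂_MAP = 2.700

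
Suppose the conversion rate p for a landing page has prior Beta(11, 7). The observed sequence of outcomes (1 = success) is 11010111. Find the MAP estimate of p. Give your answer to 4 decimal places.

Prior: Beta(11, 7).
Data: 6 successes in 8 trials (from the sequence). The binomial likelihood contributes p^6(1−p)^2, so the posterior is Beta(11+6, 7+2) = Beta(17, 9).
For Beta(a, b) with a, b > 1 the mode is (a−1)/(a+b−2) = 16/24 ≈ 0.6667.

p̂_MAP = 0.6667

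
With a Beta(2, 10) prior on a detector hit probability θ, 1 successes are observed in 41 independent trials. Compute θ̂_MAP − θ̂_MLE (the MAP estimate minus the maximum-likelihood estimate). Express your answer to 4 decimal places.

Posterior is Beta(3, 50); MAP = (3−1)/(53−2) = 2/51 ≈ 0.03922.
MLE ignores the prior: θ̂_MLE = k/n = 1/41 ≈ 0.02439.
Difference = 2/51 − 1/41 = 31/2091 ≈ 0.0148.

MAP − MLE = 0.0148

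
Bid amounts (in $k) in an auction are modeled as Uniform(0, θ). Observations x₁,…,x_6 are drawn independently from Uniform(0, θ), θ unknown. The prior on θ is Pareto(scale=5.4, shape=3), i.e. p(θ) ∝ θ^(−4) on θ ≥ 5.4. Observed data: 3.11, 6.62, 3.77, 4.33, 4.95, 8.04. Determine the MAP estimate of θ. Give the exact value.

θ̂_MAP = 8.04

The Uniform(0, θ) likelihood is θ^(−n) for θ ≥ max(xᵢ), zero otherwise. Here max(xᵢ) = 8.04.
Posterior ∝ θ^(−4) · θ^(−6) = θ^(−10) on θ ≥ max(5.4, 8.04) = 8.04.
This density is strictly decreasing in θ, so the posterior mode lies at the lower boundary of the support.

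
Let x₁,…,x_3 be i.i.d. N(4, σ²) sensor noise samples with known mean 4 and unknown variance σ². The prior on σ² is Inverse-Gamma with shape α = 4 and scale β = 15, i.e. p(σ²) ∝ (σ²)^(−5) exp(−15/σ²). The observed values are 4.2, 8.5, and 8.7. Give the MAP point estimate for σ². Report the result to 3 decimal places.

Sum of squared deviations about the known mean: SS = (4.2−4)² + (8.5−4)² + (8.7−4)² = 42.38.
The Normal likelihood contributes (σ²)^(−n/2) exp(−SS/(2σ²)), so the posterior is Inverse-Gamma(α + n/2, β + SS/2) = Inverse-Gamma(5.5, 36.19).
The mode of Inverse-Gamma(a, b) is b/(a+1) = 36.19/6.5 ≈ 5.568.

σ̂²_MAP = 5.568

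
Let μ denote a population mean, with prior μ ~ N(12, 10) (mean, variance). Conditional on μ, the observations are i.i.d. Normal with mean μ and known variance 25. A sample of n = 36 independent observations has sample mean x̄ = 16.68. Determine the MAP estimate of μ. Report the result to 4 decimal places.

n = 36, x̄ = 16.68.
For a Normal prior and Normal likelihood with known variance, the posterior is Normal; its mode equals its mean, the precision-weighted average.
Prior precision 1/σ₀² = 1/10 = 0.1; data precision n/σ² = 36/25 = 1.44.
μ̂ = (0.1·12 + 1.44·16.68) / (0.1 + 1.44) = 25.2192/1.54 = 31524/1925 ≈ 16.3761.

μ̂_MAP = 16.3761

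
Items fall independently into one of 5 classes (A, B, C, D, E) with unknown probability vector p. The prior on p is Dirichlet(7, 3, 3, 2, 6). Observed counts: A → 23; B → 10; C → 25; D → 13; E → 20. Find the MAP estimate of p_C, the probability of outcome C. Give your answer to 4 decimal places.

MAP estimate of p_C = 0.2523

The posterior is Dirichlet(αᵢ + nᵢ) = Dirichlet(30, 13, 28, 15, 26).
For a Dirichlet(a₁,…,a_K) with all aᵢ > 1, the mode has j-th component (aⱼ − 1)/(Σaᵢ − K).
Here Σaᵢ = 112 and K = 5, so p_C = (28 − 1)/(112 − 5) = 27/107 ≈ 0.2523.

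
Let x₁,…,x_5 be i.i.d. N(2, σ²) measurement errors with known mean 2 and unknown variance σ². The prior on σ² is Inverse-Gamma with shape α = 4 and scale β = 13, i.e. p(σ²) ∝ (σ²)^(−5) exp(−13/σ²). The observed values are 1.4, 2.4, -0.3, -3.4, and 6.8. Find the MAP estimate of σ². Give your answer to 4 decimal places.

Sum of squared deviations about the known mean: SS = (1.4−2)² + (2.4−2)² + (-0.3−2)² + (-3.4−2)² + (6.8−2)² = 58.01.
The Normal likelihood contributes (σ²)^(−n/2) exp(−SS/(2σ²)), so the posterior is Inverse-Gamma(α + n/2, β + SS/2) = Inverse-Gamma(6.5, 42.005).
The mode of Inverse-Gamma(a, b) is b/(a+1) = 42.005/7.5 ≈ 5.6007.

σ̂²_MAP = 5.6007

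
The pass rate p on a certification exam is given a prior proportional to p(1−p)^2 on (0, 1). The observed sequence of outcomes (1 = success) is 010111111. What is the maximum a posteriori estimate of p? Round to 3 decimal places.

p̂_MAP = 0.667

The prior density ∝ p(1−p)^2 is the kernel of Beta(2, 3).
Data: 7 successes in 9 trials (from the sequence). The binomial likelihood contributes p^7(1−p)^2, so the posterior is Beta(2+7, 3+2) = Beta(9, 5).
For Beta(a, b) with a, b > 1 the mode is (a−1)/(a+b−2) = 8/12 ≈ 0.667.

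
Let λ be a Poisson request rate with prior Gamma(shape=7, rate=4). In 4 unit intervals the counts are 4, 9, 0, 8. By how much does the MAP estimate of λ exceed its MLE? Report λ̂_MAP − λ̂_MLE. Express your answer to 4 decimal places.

MAP − MLE = -1.8750

Σxᵢ = 21. Posterior is Gamma(28, 8); MAP = (28−1)/8 = 27/8 ≈ 3.37500.
MLE = x̄ = 21/4 ≈ 5.25000.
Difference = 27/8 − 21/4 = -15/8 ≈ -1.8750.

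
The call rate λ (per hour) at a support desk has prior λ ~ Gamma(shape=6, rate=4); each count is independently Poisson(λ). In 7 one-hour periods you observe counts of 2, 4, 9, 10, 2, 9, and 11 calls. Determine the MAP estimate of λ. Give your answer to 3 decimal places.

Σxᵢ = 2+4+9+10+2+9+11 = 47, with n = 7.
Posterior ∝ λ^5e^(−4λ) · λ^47e^(−7λ) = λ^52e^(−11λ), i.e. Gamma(shape=53, rate=11).
The mode of a Gamma(a, b) with a ≥ 1 (shape–rate) is (a−1)/b = 52/11 ≈ 4.727.

λ̂_MAP = 4.727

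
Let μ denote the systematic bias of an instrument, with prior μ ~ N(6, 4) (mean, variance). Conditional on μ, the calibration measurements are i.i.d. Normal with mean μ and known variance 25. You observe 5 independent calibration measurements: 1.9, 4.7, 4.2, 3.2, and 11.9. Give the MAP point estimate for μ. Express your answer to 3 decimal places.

μ̂_MAP = 5.636

n = 5; x̄ = (1.9 + 4.7 + 4.2 + 3.2 + 11.9)/5 = 25.9/5 = 5.18.
For a Normal prior and Normal likelihood with known variance, the posterior is Normal; its mode equals its mean, the precision-weighted average.
Prior precision 1/σ₀² = 1/4 = 0.25; data precision n/σ² = 5/25 = 0.2.
μ̂ = (0.25·6 + 0.2·5.18) / (0.25 + 0.2) = 2.536/0.45 = 1268/225 ≈ 5.636.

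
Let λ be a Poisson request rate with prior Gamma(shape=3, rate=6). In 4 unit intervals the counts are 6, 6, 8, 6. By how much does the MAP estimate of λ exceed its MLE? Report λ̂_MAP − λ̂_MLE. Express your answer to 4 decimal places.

MAP − MLE = -3.7000

Σxᵢ = 26. Posterior is Gamma(29, 10); MAP = (29−1)/10 = 28/10 ≈ 2.80000.
MLE = x̄ = 26/4 ≈ 6.50000.
Difference = 28/10 − 26/4 = -37/10 ≈ -3.7000.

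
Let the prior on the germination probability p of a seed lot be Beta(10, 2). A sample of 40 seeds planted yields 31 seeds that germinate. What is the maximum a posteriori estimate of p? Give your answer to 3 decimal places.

p̂_MAP = 0.800

Prior: Beta(10, 2).
Data: 31 successes in 40 trials. The binomial likelihood contributes p^31(1−p)^9, so the posterior is Beta(10+31, 2+9) = Beta(41, 11).
For Beta(a, b) with a, b > 1 the mode is (a−1)/(a+b−2) = 40/50 ≈ 0.800.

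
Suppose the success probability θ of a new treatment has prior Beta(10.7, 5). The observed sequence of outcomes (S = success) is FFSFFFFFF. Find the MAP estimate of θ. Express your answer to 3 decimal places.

θ̂_MAP = 0.471

Prior: Beta(10.7, 5).
Data: 1 success in 9 trials (from the sequence). The binomial likelihood contributes θ(1−θ)^8, so the posterior is Beta(10.7+1, 5+8) = Beta(11.7, 13).
For Beta(a, b) with a, b > 1 the mode is (a−1)/(a+b−2) = 10.7/22.7 ≈ 0.471.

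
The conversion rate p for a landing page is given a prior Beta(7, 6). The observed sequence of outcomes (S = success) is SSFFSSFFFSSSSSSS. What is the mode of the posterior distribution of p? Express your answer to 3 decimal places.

p̂_MAP = 0.630

Prior: Beta(7, 6).
Data: 11 successes in 16 trials (from the sequence). The binomial likelihood contributes p^11(1−p)^5, so the posterior is Beta(7+11, 6+5) = Beta(18, 11).
For Beta(a, b) with a, b > 1 the mode is (a−1)/(a+b−2) = 17/27 ≈ 0.630.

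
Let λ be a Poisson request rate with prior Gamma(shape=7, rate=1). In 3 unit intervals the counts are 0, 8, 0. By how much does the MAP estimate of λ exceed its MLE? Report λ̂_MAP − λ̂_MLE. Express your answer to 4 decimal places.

Σxᵢ = 8. Posterior is Gamma(15, 4); MAP = (15−1)/4 = 14/4 ≈ 3.50000.
MLE = x̄ = 8/3 ≈ 2.66667.
Difference = 14/4 − 8/3 = 5/6 ≈ 0.8333.

MAP − MLE = 0.8333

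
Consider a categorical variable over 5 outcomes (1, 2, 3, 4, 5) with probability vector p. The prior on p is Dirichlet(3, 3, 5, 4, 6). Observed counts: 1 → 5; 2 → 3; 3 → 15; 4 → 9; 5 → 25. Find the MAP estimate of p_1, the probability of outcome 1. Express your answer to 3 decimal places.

MAP estimate: 0.096

The posterior is Dirichlet(αᵢ + nᵢ) = Dirichlet(8, 6, 20, 13, 31).
For a Dirichlet(a₁,…,a_K) with all aᵢ > 1, the mode has j-th component (aⱼ − 1)/(Σaᵢ − K).
Here Σaᵢ = 78 and K = 5, so p_1 = (8 − 1)/(78 − 5) = 7/73 ≈ 0.096.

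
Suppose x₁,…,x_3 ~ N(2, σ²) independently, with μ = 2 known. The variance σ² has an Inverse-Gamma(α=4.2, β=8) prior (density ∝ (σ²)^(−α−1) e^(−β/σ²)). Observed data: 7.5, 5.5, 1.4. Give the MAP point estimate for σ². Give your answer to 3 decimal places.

Sum of squared deviations about the known mean: SS = (7.5−2)² + (5.5−2)² + (1.4−2)² = 42.86.
The Normal likelihood contributes (σ²)^(−n/2) exp(−SS/(2σ²)), so the posterior is Inverse-Gamma(α + n/2, β + SS/2) = Inverse-Gamma(5.7, 29.43).
The mode of Inverse-Gamma(a, b) is b/(a+1) = 29.43/6.7 ≈ 4.393.

σ̂²_MAP = 4.393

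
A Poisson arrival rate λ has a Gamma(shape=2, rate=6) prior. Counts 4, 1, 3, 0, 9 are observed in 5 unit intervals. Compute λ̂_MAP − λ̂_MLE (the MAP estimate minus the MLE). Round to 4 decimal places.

MAP − MLE = -1.7636

Σxᵢ = 17. Posterior is Gamma(19, 11); MAP = (19−1)/11 = 18/11 ≈ 1.63636.
MLE = x̄ = 17/5 ≈ 3.40000.
Difference = 18/11 − 17/5 = -97/55 ≈ -1.7636.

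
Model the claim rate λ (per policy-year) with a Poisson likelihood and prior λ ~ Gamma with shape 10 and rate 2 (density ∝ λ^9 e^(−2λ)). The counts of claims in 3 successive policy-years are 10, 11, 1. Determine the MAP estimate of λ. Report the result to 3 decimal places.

Σxᵢ = 10+11+1 = 22, with n = 3.
Posterior ∝ λ^9e^(−2λ) · λ^22e^(−3λ) = λ^31e^(−5λ), i.e. Gamma(shape=32, rate=5).
The mode of a Gamma(a, b) with a ≥ 1 (shape–rate) is (a−1)/b = 31/5 ≈ 6.200.

λ̂_MAP = 6.200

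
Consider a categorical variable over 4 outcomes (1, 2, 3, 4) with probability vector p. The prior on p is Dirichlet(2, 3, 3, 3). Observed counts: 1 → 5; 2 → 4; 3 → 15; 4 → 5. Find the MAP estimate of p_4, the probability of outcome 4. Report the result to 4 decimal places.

MAP estimate: 0.1944

The posterior is Dirichlet(αᵢ + nᵢ) = Dirichlet(7, 7, 18, 8).
For a Dirichlet(a₁,…,a_K) with all aᵢ > 1, the mode has j-th component (aⱼ − 1)/(Σaᵢ − K).
Here Σaᵢ = 40 and K = 4, so p_4 = (8 − 1)/(40 − 4) = 7/36 ≈ 0.1944.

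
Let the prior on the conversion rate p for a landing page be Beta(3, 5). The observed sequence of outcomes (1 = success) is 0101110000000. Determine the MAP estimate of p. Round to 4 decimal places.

Prior: Beta(3, 5).
Data: 4 successes in 13 trials (from the sequence). The binomial likelihood contributes p^4(1−p)^9, so the posterior is Beta(3+4, 5+9) = Beta(7, 14).
For Beta(a, b) with a, b > 1 the mode is (a−1)/(a+b−2) = 6/19 ≈ 0.3158.

p̂_MAP = 0.3158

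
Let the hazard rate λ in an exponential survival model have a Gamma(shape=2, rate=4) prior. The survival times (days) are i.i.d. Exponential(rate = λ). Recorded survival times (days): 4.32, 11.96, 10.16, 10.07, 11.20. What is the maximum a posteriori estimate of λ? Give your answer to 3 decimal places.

λ̂_MAP = 0.116

The Exponential(rate=λ) likelihood is ∝ λ^n e^(−λΣtᵢ). Here n = 5 and Σtᵢ = 4.32 + 11.96 + 10.16 + 10.07 + 11.20 = 47.71.
Posterior ∝ λe^(−4λ) · λ^5e^(−47.71λ) = λ^6e^(−51.71λ), i.e. Gamma(7, 51.71).
Mode = (a−1)/b = 6/51.71 ≈ 0.116.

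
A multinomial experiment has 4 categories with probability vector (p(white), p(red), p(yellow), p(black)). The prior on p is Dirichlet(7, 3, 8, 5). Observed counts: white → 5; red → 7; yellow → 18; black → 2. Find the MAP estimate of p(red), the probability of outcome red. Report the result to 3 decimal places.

The posterior is Dirichlet(αᵢ + nᵢ) = Dirichlet(12, 10, 26, 7).
For a Dirichlet(a₁,…,a_K) with all aᵢ > 1, the mode has j-th component (aⱼ − 1)/(Σaᵢ − K).
Here Σaᵢ = 55 and K = 4, so p(red) = (10 − 1)/(55 − 4) = 9/51 ≈ 0.176.

MAP estimate of p(red) = 0.176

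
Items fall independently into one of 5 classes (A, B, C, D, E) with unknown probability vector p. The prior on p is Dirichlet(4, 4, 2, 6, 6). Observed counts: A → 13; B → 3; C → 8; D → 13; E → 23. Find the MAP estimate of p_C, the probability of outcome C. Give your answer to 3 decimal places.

MAP estimate of p_C = 0.117

The posterior is Dirichlet(αᵢ + nᵢ) = Dirichlet(17, 7, 10, 19, 29).
For a Dirichlet(a₁,…,a_K) with all aᵢ > 1, the mode has j-th component (aⱼ − 1)/(Σaᵢ − K).
Here Σaᵢ = 82 and K = 5, so p_C = (10 − 1)/(82 − 5) = 9/77 ≈ 0.117.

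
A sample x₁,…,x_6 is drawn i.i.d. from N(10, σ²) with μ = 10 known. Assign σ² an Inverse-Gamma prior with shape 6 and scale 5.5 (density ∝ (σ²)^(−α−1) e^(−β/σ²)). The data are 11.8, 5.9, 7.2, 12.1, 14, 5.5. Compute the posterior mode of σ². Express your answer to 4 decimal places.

σ̂²_MAP = 3.9775

Sum of squared deviations about the known mean: SS = (11.8−10)² + (5.9−10)² + (7.2−10)² + (12.1−10)² + (14−10)² + (5.5−10)² = 68.55.
The Normal likelihood contributes (σ²)^(−n/2) exp(−SS/(2σ²)), so the posterior is Inverse-Gamma(α + n/2, β + SS/2) = Inverse-Gamma(9, 39.775).
The mode of Inverse-Gamma(a, b) is b/(a+1) = 39.775/10 ≈ 3.9775.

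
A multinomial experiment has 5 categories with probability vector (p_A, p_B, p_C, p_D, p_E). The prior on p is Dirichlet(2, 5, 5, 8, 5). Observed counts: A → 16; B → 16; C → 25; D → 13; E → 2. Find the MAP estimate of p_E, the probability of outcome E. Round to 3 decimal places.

MAP estimate of p_E = 0.065

The posterior is Dirichlet(αᵢ + nᵢ) = Dirichlet(18, 21, 30, 21, 7).
For a Dirichlet(a₁,…,a_K) with all aᵢ > 1, the mode has j-th component (aⱼ − 1)/(Σaᵢ − K).
Here Σaᵢ = 97 and K = 5, so p_E = (7 − 1)/(97 − 5) = 6/92 ≈ 0.065.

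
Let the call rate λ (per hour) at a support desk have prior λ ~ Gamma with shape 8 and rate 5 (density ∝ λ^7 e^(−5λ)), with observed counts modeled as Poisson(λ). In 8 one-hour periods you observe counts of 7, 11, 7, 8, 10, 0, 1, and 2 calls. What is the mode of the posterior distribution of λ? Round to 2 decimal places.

Σxᵢ = 7+11+7+8+10+0+1+2 = 46, with n = 8.
Posterior ∝ λ^7e^(−5λ) · λ^46e^(−8λ) = λ^53e^(−13λ), i.e. Gamma(shape=54, rate=13).
The mode of a Gamma(a, b) with a ≥ 1 (shape–rate) is (a−1)/b = 53/13 ≈ 4.08.

λ̂_MAP = 4.08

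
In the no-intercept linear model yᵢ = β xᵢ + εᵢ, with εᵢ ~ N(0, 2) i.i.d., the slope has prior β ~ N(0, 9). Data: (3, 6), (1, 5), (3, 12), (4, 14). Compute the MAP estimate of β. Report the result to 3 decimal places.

β̂_MAP = 3.265

log p(β | y) = −Σ(yᵢ − βxᵢ)²/(2·2) − β²/(2·9) + const.
Setting the derivative to zero: Σxᵢ(yᵢ − βxᵢ)/2 − β/9 = 0, so β = Σxᵢyᵢ / (Σxᵢ² + σ²/τ²).
Σxᵢyᵢ = 3·6 + 1·5 + 3·12 + 4·14 = 115; Σxᵢ² = 35; σ²/τ² = 2/9.
β̂_MAP = 115 / (35 + 2/9) = 115/(317/9) = 1035/317 ≈ 3.265.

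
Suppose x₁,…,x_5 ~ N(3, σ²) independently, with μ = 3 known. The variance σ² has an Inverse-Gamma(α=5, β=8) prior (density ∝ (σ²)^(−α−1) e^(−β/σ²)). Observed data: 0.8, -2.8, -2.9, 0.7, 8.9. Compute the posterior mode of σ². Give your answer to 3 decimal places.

Sum of squared deviations about the known mean: SS = (0.8−3)² + (-2.8−3)² + (-2.9−3)² + (0.7−3)² + (8.9−3)² = 113.39.
The Normal likelihood contributes (σ²)^(−n/2) exp(−SS/(2σ²)), so the posterior is Inverse-Gamma(α + n/2, β + SS/2) = Inverse-Gamma(7.5, 64.695).
The mode of Inverse-Gamma(a, b) is b/(a+1) = 64.695/8.5 ≈ 7.611.

σ̂²_MAP = 7.611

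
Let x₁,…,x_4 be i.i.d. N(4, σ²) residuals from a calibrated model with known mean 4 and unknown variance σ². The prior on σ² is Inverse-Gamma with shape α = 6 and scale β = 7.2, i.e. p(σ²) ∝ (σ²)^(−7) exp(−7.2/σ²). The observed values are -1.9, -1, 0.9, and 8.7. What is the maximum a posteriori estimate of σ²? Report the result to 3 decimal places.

Sum of squared deviations about the known mean: SS = (-1.9−4)² + (-1−4)² + (0.9−4)² + (8.7−4)² = 91.51.
The Normal likelihood contributes (σ²)^(−n/2) exp(−SS/(2σ²)), so the posterior is Inverse-Gamma(α + n/2, β + SS/2) = Inverse-Gamma(8, 52.955).
The mode of Inverse-Gamma(a, b) is b/(a+1) = 52.955/9 ≈ 5.884.

σ̂²_MAP = 5.884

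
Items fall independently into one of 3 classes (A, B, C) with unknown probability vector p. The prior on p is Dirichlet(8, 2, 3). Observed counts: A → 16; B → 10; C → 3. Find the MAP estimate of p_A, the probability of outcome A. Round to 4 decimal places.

MAP estimate of p_A = 0.5897

The posterior is Dirichlet(αᵢ + nᵢ) = Dirichlet(24, 12, 6).
For a Dirichlet(a₁,…,a_K) with all aᵢ > 1, the mode has j-th component (aⱼ − 1)/(Σaᵢ − K).
Here Σaᵢ = 42 and K = 3, so p_A = (24 − 1)/(42 − 3) = 23/39 ≈ 0.5897.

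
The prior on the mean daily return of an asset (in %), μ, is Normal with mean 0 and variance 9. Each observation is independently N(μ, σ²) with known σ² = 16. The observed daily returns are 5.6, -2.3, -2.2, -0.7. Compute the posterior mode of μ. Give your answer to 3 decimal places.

n = 4; x̄ = (5.6 + (-2.3) + (-2.2) + (-0.7))/4 = 0.4/4 = 0.1.
For a Normal prior and Normal likelihood with known variance, the posterior is Normal; its mode equals its mean, the precision-weighted average.
Prior precision 1/σ₀² = 1/9; data precision n/σ² = 4/16 = 0.25.
μ̂ = ((1/9)·0 + 0.25·0.1) / (1/9 + 0.25) = 0.025/(13/36) = 9/130 ≈ 0.069.

μ̂_MAP = 0.069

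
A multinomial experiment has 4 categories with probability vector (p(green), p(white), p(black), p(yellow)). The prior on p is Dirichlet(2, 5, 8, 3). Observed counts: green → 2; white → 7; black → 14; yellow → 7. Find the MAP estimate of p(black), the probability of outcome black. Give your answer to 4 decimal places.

MAP estimate of p(black) = 0.4773

The posterior is Dirichlet(αᵢ + nᵢ) = Dirichlet(4, 12, 22, 10).
For a Dirichlet(a₁,…,a_K) with all aᵢ > 1, the mode has j-th component (aⱼ − 1)/(Σaᵢ − K).
Here Σaᵢ = 48 and K = 4, so p(black) = (22 − 1)/(48 − 4) = 21/44 ≈ 0.4773.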